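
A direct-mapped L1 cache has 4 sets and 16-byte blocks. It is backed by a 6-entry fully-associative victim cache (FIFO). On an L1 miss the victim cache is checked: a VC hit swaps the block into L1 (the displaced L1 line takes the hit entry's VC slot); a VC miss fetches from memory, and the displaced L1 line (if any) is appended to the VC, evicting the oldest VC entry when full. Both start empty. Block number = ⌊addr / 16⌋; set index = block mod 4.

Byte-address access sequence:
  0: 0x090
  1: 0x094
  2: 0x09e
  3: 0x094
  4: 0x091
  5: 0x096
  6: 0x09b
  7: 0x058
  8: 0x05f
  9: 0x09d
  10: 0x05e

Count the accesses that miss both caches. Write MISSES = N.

#0 0x90→b9/s1 MISS; vc=[]
#1 0x94→b9/s1 L1-HIT; vc=[]
#2 0x9e→b9/s1 L1-HIT; vc=[]
#3 0x94→b9/s1 L1-HIT; vc=[]
#4 0x91→b9/s1 L1-HIT; vc=[]
#5 0x96→b9/s1 L1-HIT; vc=[]
#6 0x9b→b9/s1 L1-HIT; vc=[]
#7 0x58→b5/s1 MISS; vc=[9]
#8 0x5f→b5/s1 L1-HIT; vc=[9]
#9 0x9d→b9/s1 VC-HIT; vc=[5]
#10 0x5e→b5/s1 VC-HIT; vc=[9]

MISSES = 2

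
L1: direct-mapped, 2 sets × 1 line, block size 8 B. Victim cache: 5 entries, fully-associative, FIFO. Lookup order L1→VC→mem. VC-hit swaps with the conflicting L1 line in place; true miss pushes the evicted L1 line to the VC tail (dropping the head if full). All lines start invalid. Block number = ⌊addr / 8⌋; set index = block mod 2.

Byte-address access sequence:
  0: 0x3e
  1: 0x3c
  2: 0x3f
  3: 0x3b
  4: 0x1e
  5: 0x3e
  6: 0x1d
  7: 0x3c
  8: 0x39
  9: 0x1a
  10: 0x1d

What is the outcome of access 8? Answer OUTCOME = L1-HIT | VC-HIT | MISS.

#0 0x3e→b7/s1 MISS; vc=[]
#1 0x3c→b7/s1 L1-HIT; vc=[]
#2 0x3f→b7/s1 L1-HIT; vc=[]
#3 0x3b→b7/s1 L1-HIT; vc=[]
#4 0x1e→b3/s1 MISS; vc=[7]
#5 0x3e→b7/s1 VC-HIT; vc=[3]
#6 0x1d→b3/s1 VC-HIT; vc=[7]
#7 0x3c→b7/s1 VC-HIT; vc=[3]
#8 0x39→b7/s1 L1-HIT; vc=[3]
#9 0x1a→b3/s1 VC-HIT; vc=[7]
#10 0x1d→b3/s1 L1-HIT; vc=[7]

OUTCOME = L1-HIT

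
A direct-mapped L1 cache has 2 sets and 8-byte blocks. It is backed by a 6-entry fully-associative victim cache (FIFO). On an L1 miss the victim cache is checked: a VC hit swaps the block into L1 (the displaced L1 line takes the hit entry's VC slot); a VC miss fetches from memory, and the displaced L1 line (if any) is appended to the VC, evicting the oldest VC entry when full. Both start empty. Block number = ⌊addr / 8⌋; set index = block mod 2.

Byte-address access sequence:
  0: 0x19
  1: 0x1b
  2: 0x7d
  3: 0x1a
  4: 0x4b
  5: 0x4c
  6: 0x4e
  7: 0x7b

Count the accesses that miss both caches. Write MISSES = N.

MISSES = 3

#0 0x19→b3/s1 MISS; vc=[]
#1 0x1b→b3/s1 L1-HIT; vc=[]
#2 0x7d→b15/s1 MISS; vc=[3]
#3 0x1a→b3/s1 VC-HIT; vc=[15]
#4 0x4b→b9/s1 MISS; vc=[15,3]
#5 0x4c→b9/s1 L1-HIT; vc=[15,3]
#6 0x4e→b9/s1 L1-HIT; vc=[15,3]
#7 0x7b→b15/s1 VC-HIT; vc=[9,3]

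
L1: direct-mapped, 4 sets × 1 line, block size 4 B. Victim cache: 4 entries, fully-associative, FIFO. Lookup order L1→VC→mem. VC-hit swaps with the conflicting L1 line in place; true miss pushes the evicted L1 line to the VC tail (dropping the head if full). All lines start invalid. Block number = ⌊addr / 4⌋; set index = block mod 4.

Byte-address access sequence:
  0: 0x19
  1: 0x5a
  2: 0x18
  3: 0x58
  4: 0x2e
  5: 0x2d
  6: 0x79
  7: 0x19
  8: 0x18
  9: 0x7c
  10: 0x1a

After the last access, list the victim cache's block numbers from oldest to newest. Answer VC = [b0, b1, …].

VC = [30, 22, 11]

0: 0x19 (blk 6, set 2) → MISS  vc=[]
1: 0x5a (blk 22, set 2) → MISS  vc=[6]
2: 0x18 (blk 6, set 2) → VC-HIT  vc=[22]
3: 0x58 (blk 22, set 2) → VC-HIT  vc=[6]
4: 0x2e (blk 11, set 3) → MISS  vc=[6]
5: 0x2d (blk 11, set 3) → L1-HIT  vc=[6]
6: 0x79 (blk 30, set 2) → MISS  vc=[6, 22]
7: 0x19 (blk 6, set 2) → VC-HIT  vc=[30, 22]
8: 0x18 (blk 6, set 2) → L1-HIT  vc=[30, 22]
9: 0x7c (blk 31, set 3) → MISS  vc=[30, 22, 11]
10: 0x1a (blk 6, set 2) → L1-HIT  vc=[30, 22, 11]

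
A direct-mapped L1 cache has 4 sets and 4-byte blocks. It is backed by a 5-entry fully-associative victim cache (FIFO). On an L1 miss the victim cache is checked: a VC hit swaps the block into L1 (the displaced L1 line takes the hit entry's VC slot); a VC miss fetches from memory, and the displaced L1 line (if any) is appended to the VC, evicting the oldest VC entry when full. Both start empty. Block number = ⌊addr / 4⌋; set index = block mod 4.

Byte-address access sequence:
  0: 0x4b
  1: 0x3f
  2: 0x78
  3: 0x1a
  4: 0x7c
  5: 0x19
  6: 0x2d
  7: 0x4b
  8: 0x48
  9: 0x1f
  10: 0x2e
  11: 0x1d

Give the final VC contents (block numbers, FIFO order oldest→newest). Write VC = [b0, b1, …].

VC = [6, 30, 15, 31, 11]

0: 0x4b (blk 18, set 2) → MISS  vc=[]
1: 0x3f (blk 15, set 3) → MISS  vc=[]
2: 0x78 (blk 30, set 2) → MISS  vc=[18]
3: 0x1a (blk 6, set 2) → MISS  vc=[18, 30]
4: 0x7c (blk 31, set 3) → MISS  vc=[18, 30, 15]
5: 0x19 (blk 6, set 2) → L1-HIT  vc=[18, 30, 15]
6: 0x2d (blk 11, set 3) → MISS  vc=[18, 30, 15, 31]
7: 0x4b (blk 18, set 2) → VC-HIT  vc=[6, 30, 15, 31]
8: 0x48 (blk 18, set 2) → L1-HIT  vc=[6, 30, 15, 31]
9: 0x1f (blk 7, set 3) → MISS  vc=[6, 30, 15, 31, 11]
10: 0x2e (blk 11, set 3) → VC-HIT  vc=[6, 30, 15, 31, 7]
11: 0x1d (blk 7, set 3) → VC-HIT  vc=[6, 30, 15, 31, 11]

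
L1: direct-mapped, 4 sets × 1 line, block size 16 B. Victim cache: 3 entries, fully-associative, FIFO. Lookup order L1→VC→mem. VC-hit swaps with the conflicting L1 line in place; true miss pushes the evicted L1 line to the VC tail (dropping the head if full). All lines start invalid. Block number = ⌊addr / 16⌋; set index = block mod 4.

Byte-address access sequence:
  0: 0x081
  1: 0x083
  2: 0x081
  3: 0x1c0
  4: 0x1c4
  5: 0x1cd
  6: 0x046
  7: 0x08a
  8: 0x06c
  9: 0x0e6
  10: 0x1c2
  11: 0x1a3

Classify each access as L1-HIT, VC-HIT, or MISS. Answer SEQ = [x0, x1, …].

  [0] addr=0x81 blk=8 s=0: MISS | VC []
  [1] addr=0x83 blk=8 s=0: L1-HIT | VC []
  [2] addr=0x81 blk=8 s=0: L1-HIT | VC []
  [3] addr=0x1c0 blk=28 s=0: MISS | VC [8]
  [4] addr=0x1c4 blk=28 s=0: L1-HIT | VC [8]
  [5] addr=0x1cd blk=28 s=0: L1-HIT | VC [8]
  [6] addr=0x46 blk=4 s=0: MISS | VC [8, 28]
  [7] addr=0x8a blk=8 s=0: VC-HIT | VC [4, 28]
  [8] addr=0x6c blk=6 s=2: MISS | VC [4, 28]
  [9] addr=0xe6 blk=14 s=2: MISS | VC [4, 28, 6]
  [10] addr=0x1c2 blk=28 s=0: VC-HIT | VC [4, 8, 6]
  [11] addr=0x1a3 blk=26 s=2: MISS | VC [8, 6, 14]

SEQ = [MISS, L1-HIT, L1-HIT, MISS, L1-HIT, L1-HIT, MISS, VC-HIT, MISS, MISS, VC-HIT, MISS]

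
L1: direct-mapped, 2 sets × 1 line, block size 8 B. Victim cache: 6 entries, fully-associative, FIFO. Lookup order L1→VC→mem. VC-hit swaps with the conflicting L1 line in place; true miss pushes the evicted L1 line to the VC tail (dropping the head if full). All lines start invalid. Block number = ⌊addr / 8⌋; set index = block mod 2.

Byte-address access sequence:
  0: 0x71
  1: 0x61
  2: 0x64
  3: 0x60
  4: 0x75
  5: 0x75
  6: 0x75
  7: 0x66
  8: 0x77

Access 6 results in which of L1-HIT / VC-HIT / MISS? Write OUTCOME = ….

OUTCOME = L1-HIT

0: 0x71 (blk 14, set 0) → MISS  vc=[]
1: 0x61 (blk 12, set 0) → MISS  vc=[14]
2: 0x64 (blk 12, set 0) → L1-HIT  vc=[14]
3: 0x60 (blk 12, set 0) → L1-HIT  vc=[14]
4: 0x75 (blk 14, set 0) → VC-HIT  vc=[12]
5: 0x75 (blk 14, set 0) → L1-HIT  vc=[12]
6: 0x75 (blk 14, set 0) → L1-HIT  vc=[12]
7: 0x66 (blk 12, set 0) → VC-HIT  vc=[14]
8: 0x77 (blk 14, set 0) → VC-HIT  vc=[12]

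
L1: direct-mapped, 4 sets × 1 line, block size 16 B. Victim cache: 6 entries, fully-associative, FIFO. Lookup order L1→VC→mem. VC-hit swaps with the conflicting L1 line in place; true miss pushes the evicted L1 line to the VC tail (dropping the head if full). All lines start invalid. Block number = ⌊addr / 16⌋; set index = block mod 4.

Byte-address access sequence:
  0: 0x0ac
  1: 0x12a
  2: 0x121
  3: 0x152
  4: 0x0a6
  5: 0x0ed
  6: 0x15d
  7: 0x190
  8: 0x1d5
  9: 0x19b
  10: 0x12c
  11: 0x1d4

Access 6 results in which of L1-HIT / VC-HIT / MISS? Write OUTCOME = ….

#0 0xac→b10/s2 MISS; vc=[]
#1 0x12a→b18/s2 MISS; vc=[10]
#2 0x121→b18/s2 L1-HIT; vc=[10]
#3 0x152→b21/s1 MISS; vc=[10]
#4 0xa6→b10/s2 VC-HIT; vc=[18]
#5 0xed→b14/s2 MISS; vc=[18,10]
#6 0x15d→b21/s1 L1-HIT; vc=[18,10]
#7 0x190→b25/s1 MISS; vc=[18,10,21]
#8 0x1d5→b29/s1 MISS; vc=[18,10,21,25]
#9 0x19b→b25/s1 VC-HIT; vc=[18,10,21,29]
#10 0x12c→b18/s2 VC-HIT; vc=[14,10,21,29]
#11 0x1d4→b29/s1 VC-HIT; vc=[14,10,21,25]

OUTCOME = L1-HIT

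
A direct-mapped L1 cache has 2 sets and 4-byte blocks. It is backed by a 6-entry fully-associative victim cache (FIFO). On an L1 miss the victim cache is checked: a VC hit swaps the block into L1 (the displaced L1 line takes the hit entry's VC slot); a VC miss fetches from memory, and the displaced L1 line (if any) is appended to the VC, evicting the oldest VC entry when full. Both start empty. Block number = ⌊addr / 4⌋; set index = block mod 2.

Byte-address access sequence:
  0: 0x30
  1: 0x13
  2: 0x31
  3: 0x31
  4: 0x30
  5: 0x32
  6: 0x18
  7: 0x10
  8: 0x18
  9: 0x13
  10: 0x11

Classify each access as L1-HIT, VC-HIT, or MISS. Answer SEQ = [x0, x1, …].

SEQ = [MISS, MISS, VC-HIT, L1-HIT, L1-HIT, L1-HIT, MISS, VC-HIT, VC-HIT, VC-HIT, L1-HIT]

  [0] addr=0x30 blk=12 s=0: MISS | VC []
  [1] addr=0x13 blk=4 s=0: MISS | VC [12]
  [2] addr=0x31 blk=12 s=0: VC-HIT | VC [4]
  [3] addr=0x31 blk=12 s=0: L1-HIT | VC [4]
  [4] addr=0x30 blk=12 s=0: L1-HIT | VC [4]
  [5] addr=0x32 blk=12 s=0: L1-HIT | VC [4]
  [6] addr=0x18 blk=6 s=0: MISS | VC [4, 12]
  [7] addr=0x10 blk=4 s=0: VC-HIT | VC [6, 12]
  [8] addr=0x18 blk=6 s=0: VC-HIT | VC [4, 12]
  [9] addr=0x13 blk=4 s=0: VC-HIT | VC [6, 12]
  [10] addr=0x11 blk=4 s=0: L1-HIT | VC [6, 12]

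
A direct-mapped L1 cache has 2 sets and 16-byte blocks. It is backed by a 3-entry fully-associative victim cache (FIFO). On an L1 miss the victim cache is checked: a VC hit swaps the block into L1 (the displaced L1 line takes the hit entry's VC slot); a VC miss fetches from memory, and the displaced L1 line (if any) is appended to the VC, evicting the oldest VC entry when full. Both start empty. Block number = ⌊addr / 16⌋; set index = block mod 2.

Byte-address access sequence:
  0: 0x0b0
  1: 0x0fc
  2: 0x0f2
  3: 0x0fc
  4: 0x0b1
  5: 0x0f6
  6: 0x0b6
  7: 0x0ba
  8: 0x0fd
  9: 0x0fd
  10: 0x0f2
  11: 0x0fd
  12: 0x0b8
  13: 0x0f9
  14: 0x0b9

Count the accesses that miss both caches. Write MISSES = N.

MISSES = 2

  [0] addr=0xb0 blk=11 s=1: MISS | VC []
  [1] addr=0xfc blk=15 s=1: MISS | VC [11]
  [2] addr=0xf2 blk=15 s=1: L1-HIT | VC [11]
  [3] addr=0xfc blk=15 s=1: L1-HIT | VC [11]
  [4] addr=0xb1 blk=11 s=1: VC-HIT | VC [15]
  [5] addr=0xf6 blk=15 s=1: VC-HIT | VC [11]
  [6] addr=0xb6 blk=11 s=1: VC-HIT | VC [15]
  [7] addr=0xba blk=11 s=1: L1-HIT | VC [15]
  [8] addr=0xfd blk=15 s=1: VC-HIT | VC [11]
  [9] addr=0xfd blk=15 s=1: L1-HIT | VC [11]
  [10] addr=0xf2 blk=15 s=1: L1-HIT | VC [11]
  [11] addr=0xfd blk=15 s=1: L1-HIT | VC [11]
  [12] addr=0xb8 blk=11 s=1: VC-HIT | VC [15]
  [13] addr=0xf9 blk=15 s=1: VC-HIT | VC [11]
  [14] addr=0xb9 blk=11 s=1: VC-HIT | VC [15]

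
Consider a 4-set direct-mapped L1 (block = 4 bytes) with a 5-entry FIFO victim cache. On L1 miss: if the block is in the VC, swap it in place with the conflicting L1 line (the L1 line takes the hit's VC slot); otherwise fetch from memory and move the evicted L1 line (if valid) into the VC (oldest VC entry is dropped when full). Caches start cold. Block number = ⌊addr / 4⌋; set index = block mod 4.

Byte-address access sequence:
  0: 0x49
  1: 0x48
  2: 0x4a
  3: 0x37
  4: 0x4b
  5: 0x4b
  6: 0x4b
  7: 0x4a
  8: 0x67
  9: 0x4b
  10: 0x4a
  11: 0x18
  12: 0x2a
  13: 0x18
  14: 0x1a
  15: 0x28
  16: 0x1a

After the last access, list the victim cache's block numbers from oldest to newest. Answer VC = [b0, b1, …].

VC = [13, 18, 10]

#0 0x49→b18/s2 MISS; vc=[]
#1 0x48→b18/s2 L1-HIT; vc=[]
#2 0x4a→b18/s2 L1-HIT; vc=[]
#3 0x37→b13/s1 MISS; vc=[]
#4 0x4b→b18/s2 L1-HIT; vc=[]
#5 0x4b→b18/s2 L1-HIT; vc=[]
#6 0x4b→b18/s2 L1-HIT; vc=[]
#7 0x4a→b18/s2 L1-HIT; vc=[]
#8 0x67→b25/s1 MISS; vc=[13]
#9 0x4b→b18/s2 L1-HIT; vc=[13]
#10 0x4a→b18/s2 L1-HIT; vc=[13]
#11 0x18→b6/s2 MISS; vc=[13,18]
#12 0x2a→b10/s2 MISS; vc=[13,18,6]
#13 0x18→b6/s2 VC-HIT; vc=[13,18,10]
#14 0x1a→b6/s2 L1-HIT; vc=[13,18,10]
#15 0x28→b10/s2 VC-HIT; vc=[13,18,6]
#16 0x1a→b6/s2 VC-HIT; vc=[13,18,10]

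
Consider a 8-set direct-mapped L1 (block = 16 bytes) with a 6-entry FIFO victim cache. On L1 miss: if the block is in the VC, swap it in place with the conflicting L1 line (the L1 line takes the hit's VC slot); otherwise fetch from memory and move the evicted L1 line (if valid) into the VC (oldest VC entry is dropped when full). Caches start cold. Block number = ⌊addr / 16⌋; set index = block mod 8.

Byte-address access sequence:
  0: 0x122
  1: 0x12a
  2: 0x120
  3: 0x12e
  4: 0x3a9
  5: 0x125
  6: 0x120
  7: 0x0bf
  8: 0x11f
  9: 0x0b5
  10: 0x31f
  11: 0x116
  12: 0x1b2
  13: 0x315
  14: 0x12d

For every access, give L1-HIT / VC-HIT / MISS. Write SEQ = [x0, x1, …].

  [0] addr=0x122 blk=18 s=2: MISS | VC []
  [1] addr=0x12a blk=18 s=2: L1-HIT | VC []
  [2] addr=0x120 blk=18 s=2: L1-HIT | VC []
  [3] addr=0x12e blk=18 s=2: L1-HIT | VC []
  [4] addr=0x3a9 blk=58 s=2: MISS | VC [18]
  [5] addr=0x125 blk=18 s=2: VC-HIT | VC [58]
  [6] addr=0x120 blk=18 s=2: L1-HIT | VC [58]
  [7] addr=0xbf blk=11 s=3: MISS | VC [58]
  [8] addr=0x11f blk=17 s=1: MISS | VC [58]
  [9] addr=0xb5 blk=11 s=3: L1-HIT | VC [58]
  [10] addr=0x31f blk=49 s=1: MISS | VC [58, 17]
  [11] addr=0x116 blk=17 s=1: VC-HIT | VC [58, 49]
  [12] addr=0x1b2 blk=27 s=3: MISS | VC [58, 49, 11]
  [13] addr=0x315 blk=49 s=1: VC-HIT | VC [58, 17, 11]
  [14] addr=0x12d blk=18 s=2: L1-HIT | VC [58, 17, 11]

SEQ = [MISS, L1-HIT, L1-HIT, L1-HIT, MISS, VC-HIT, L1-HIT, MISS, MISS, L1-HIT, MISS, VC-HIT, MISS, VC-HIT, L1-HIT]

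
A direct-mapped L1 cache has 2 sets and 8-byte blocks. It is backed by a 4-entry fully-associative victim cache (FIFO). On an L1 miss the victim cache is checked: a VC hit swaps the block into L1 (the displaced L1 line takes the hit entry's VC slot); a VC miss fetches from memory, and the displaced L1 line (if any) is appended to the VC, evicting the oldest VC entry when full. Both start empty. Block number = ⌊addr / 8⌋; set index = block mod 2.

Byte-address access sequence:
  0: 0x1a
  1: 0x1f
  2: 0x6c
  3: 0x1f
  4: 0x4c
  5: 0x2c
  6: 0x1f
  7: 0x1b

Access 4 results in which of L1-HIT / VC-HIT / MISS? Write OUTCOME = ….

OUTCOME = MISS

  [0] addr=0x1a blk=3 s=1: MISS | VC []
  [1] addr=0x1f blk=3 s=1: L1-HIT | VC []
  [2] addr=0x6c blk=13 s=1: MISS | VC [3]
  [3] addr=0x1f blk=3 s=1: VC-HIT | VC [13]
  [4] addr=0x4c blk=9 s=1: MISS | VC [13, 3]
  [5] addr=0x2c blk=5 s=1: MISS | VC [13, 3, 9]
  [6] addr=0x1f blk=3 s=1: VC-HIT | VC [13, 5, 9]
  [7] addr=0x1b blk=3 s=1: L1-HIT | VC [13, 5, 9]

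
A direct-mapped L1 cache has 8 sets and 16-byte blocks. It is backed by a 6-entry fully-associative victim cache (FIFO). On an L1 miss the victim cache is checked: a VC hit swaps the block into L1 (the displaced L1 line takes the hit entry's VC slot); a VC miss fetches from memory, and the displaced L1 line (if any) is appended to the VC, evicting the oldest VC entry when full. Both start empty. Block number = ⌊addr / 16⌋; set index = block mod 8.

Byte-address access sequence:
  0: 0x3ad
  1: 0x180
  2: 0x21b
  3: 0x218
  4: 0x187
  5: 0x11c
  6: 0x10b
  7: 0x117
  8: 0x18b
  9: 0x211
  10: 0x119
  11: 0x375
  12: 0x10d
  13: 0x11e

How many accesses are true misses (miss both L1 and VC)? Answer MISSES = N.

#0 0x3ad→b58/s2 MISS; vc=[]
#1 0x180→b24/s0 MISS; vc=[]
#2 0x21b→b33/s1 MISS; vc=[]
#3 0x218→b33/s1 L1-HIT; vc=[]
#4 0x187→b24/s0 L1-HIT; vc=[]
#5 0x11c→b17/s1 MISS; vc=[33]
#6 0x10b→b16/s0 MISS; vc=[33,24]
#7 0x117→b17/s1 L1-HIT; vc=[33,24]
#8 0x18b→b24/s0 VC-HIT; vc=[33,16]
#9 0x211→b33/s1 VC-HIT; vc=[17,16]
#10 0x119→b17/s1 VC-HIT; vc=[33,16]
#11 0x375→b55/s7 MISS; vc=[33,16]
#12 0x10d→b16/s0 VC-HIT; vc=[33,24]
#13 0x11e→b17/s1 L1-HIT; vc=[33,24]

MISSES = 6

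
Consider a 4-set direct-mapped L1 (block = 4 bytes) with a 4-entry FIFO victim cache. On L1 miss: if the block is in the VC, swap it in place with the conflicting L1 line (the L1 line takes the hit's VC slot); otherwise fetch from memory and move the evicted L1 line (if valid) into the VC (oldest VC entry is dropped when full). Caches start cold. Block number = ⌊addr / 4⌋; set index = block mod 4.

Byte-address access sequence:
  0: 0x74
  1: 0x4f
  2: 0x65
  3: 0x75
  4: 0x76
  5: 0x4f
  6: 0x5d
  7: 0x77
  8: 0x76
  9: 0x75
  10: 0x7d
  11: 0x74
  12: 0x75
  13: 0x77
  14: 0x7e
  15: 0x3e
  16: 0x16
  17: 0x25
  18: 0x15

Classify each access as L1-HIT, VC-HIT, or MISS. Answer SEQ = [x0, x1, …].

SEQ = [MISS, MISS, MISS, VC-HIT, L1-HIT, L1-HIT, MISS, L1-HIT, L1-HIT, L1-HIT, MISS, L1-HIT, L1-HIT, L1-HIT, L1-HIT, MISS, MISS, MISS, VC-HIT]

0: 0x74 (blk 29, set 1) → MISS  vc=[]
1: 0x4f (blk 19, set 3) → MISS  vc=[]
2: 0x65 (blk 25, set 1) → MISS  vc=[29]
3: 0x75 (blk 29, set 1) → VC-HIT  vc=[25]
4: 0x76 (blk 29, set 1) → L1-HIT  vc=[25]
5: 0x4f (blk 19, set 3) → L1-HIT  vc=[25]
6: 0x5d (blk 23, set 3) → MISS  vc=[25, 19]
7: 0x77 (blk 29, set 1) → L1-HIT  vc=[25, 19]
8: 0x76 (blk 29, set 1) → L1-HIT  vc=[25, 19]
9: 0x75 (blk 29, set 1) → L1-HIT  vc=[25, 19]
10: 0x7d (blk 31, set 3) → MISS  vc=[25, 19, 23]
11: 0x74 (blk 29, set 1) → L1-HIT  vc=[25, 19, 23]
12: 0x75 (blk 29, set 1) → L1-HIT  vc=[25, 19, 23]
13: 0x77 (blk 29, set 1) → L1-HIT  vc=[25, 19, 23]
14: 0x7e (blk 31, set 3) → L1-HIT  vc=[25, 19, 23]
15: 0x3e (blk 15, set 3) → MISS  vc=[25, 19, 23, 31]
16: 0x16 (blk 5, set 1) → MISS  vc=[19, 23, 31, 29]
17: 0x25 (blk 9, set 1) → MISS  vc=[23, 31, 29, 5]
18: 0x15 (blk 5, set 1) → VC-HIT  vc=[23, 31, 29, 9]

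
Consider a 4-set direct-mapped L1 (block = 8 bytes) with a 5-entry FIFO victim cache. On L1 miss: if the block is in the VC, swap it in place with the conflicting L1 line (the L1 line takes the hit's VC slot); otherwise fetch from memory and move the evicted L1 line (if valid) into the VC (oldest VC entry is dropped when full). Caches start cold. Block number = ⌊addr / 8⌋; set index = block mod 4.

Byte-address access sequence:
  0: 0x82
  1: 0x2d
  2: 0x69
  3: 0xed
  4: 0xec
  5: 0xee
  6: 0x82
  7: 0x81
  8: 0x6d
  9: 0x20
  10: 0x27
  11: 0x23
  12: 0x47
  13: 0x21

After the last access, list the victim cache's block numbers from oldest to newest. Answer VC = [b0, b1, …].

VC = [5, 29, 16, 8]

  [0] addr=0x82 blk=16 s=0: MISS | VC []
  [1] addr=0x2d blk=5 s=1: MISS | VC []
  [2] addr=0x69 blk=13 s=1: MISS | VC [5]
  [3] addr=0xed blk=29 s=1: MISS | VC [5, 13]
  [4] addr=0xec blk=29 s=1: L1-HIT | VC [5, 13]
  [5] addr=0xee blk=29 s=1: L1-HIT | VC [5, 13]
  [6] addr=0x82 blk=16 s=0: L1-HIT | VC [5, 13]
  [7] addr=0x81 blk=16 s=0: L1-HIT | VC [5, 13]
  [8] addr=0x6d blk=13 s=1: VC-HIT | VC [5, 29]
  [9] addr=0x20 blk=4 s=0: MISS | VC [5, 29, 16]
  [10] addr=0x27 blk=4 s=0: L1-HIT | VC [5, 29, 16]
  [11] addr=0x23 blk=4 s=0: L1-HIT | VC [5, 29, 16]
  [12] addr=0x47 blk=8 s=0: MISS | VC [5, 29, 16, 4]
  [13] addr=0x21 blk=4 s=0: VC-HIT | VC [5, 29, 16, 8]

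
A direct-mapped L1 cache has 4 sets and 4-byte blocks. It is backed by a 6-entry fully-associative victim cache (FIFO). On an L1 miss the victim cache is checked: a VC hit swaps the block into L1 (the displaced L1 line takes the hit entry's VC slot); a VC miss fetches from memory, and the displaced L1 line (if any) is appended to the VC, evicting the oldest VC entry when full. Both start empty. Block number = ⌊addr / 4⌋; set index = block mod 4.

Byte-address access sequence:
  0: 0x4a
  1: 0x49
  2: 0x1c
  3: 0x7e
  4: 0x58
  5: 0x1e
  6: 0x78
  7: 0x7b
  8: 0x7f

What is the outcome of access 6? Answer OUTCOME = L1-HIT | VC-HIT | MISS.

#0 0x4a→b18/s2 MISS; vc=[]
#1 0x49→b18/s2 L1-HIT; vc=[]
#2 0x1c→b7/s3 MISS; vc=[]
#3 0x7e→b31/s3 MISS; vc=[7]
#4 0x58→b22/s2 MISS; vc=[7,18]
#5 0x1e→b7/s3 VC-HIT; vc=[31,18]
#6 0x78→b30/s2 MISS; vc=[31,18,22]
#7 0x7b→b30/s2 L1-HIT; vc=[31,18,22]
#8 0x7f→b31/s3 VC-HIT; vc=[7,18,22]

OUTCOME = MISS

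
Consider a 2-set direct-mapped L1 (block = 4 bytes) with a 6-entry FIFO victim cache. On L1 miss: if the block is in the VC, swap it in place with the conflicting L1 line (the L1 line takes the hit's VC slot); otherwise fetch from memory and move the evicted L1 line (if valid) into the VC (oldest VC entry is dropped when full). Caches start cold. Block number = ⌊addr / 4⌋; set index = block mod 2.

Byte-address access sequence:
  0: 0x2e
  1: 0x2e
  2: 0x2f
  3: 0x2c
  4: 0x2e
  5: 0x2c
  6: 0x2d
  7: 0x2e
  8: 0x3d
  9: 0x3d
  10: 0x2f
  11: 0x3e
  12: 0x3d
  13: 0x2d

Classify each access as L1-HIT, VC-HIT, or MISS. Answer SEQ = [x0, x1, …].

  [0] addr=0x2e blk=11 s=1: MISS | VC []
  [1] addr=0x2e blk=11 s=1: L1-HIT | VC []
  [2] addr=0x2f blk=11 s=1: L1-HIT | VC []
  [3] addr=0x2c blk=11 s=1: L1-HIT | VC []
  [4] addr=0x2e blk=11 s=1: L1-HIT | VC []
  [5] addr=0x2c blk=11 s=1: L1-HIT | VC []
  [6] addr=0x2d blk=11 s=1: L1-HIT | VC []
  [7] addr=0x2e blk=11 s=1: L1-HIT | VC []
  [8] addr=0x3d blk=15 s=1: MISS | VC [11]
  [9] addr=0x3d blk=15 s=1: L1-HIT | VC [11]
  [10] addr=0x2f blk=11 s=1: VC-HIT | VC [15]
  [11] addr=0x3e blk=15 s=1: VC-HIT | VC [11]
  [12] addr=0x3d blk=15 s=1: L1-HIT | VC [11]
  [13] addr=0x2d blk=11 s=1: VC-HIT | VC [15]

SEQ = [MISS, L1-HIT, L1-HIT, L1-HIT, L1-HIT, L1-HIT, L1-HIT, L1-HIT, MISS, L1-HIT, VC-HIT, VC-HIT, L1-HIT, VC-HIT]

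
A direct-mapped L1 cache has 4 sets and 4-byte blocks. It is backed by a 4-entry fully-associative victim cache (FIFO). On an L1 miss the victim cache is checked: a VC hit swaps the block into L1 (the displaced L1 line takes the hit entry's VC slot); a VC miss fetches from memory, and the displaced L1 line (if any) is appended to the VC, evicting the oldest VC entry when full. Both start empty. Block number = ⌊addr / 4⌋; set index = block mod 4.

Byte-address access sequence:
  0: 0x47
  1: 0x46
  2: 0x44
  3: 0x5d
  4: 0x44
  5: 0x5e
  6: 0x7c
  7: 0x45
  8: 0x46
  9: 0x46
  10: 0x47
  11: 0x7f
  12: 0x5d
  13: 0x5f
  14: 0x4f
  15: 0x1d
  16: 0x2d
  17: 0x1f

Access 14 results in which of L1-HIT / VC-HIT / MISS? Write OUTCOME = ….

OUTCOME = MISS

#0 0x47→b17/s1 MISS; vc=[]
#1 0x46→b17/s1 L1-HIT; vc=[]
#2 0x44→b17/s1 L1-HIT; vc=[]
#3 0x5d→b23/s3 MISS; vc=[]
#4 0x44→b17/s1 L1-HIT; vc=[]
#5 0x5e→b23/s3 L1-HIT; vc=[]
#6 0x7c→b31/s3 MISS; vc=[23]
#7 0x45→b17/s1 L1-HIT; vc=[23]
#8 0x46→b17/s1 L1-HIT; vc=[23]
#9 0x46→b17/s1 L1-HIT; vc=[23]
#10 0x47→b17/s1 L1-HIT; vc=[23]
#11 0x7f→b31/s3 L1-HIT; vc=[23]
#12 0x5d→b23/s3 VC-HIT; vc=[31]
#13 0x5f→b23/s3 L1-HIT; vc=[31]
#14 0x4f→b19/s3 MISS; vc=[31,23]
#15 0x1d→b7/s3 MISS; vc=[31,23,19]
#16 0x2d→b11/s3 MISS; vc=[31,23,19,7]
#17 0x1f→b7/s3 VC-HIT; vc=[31,23,19,11]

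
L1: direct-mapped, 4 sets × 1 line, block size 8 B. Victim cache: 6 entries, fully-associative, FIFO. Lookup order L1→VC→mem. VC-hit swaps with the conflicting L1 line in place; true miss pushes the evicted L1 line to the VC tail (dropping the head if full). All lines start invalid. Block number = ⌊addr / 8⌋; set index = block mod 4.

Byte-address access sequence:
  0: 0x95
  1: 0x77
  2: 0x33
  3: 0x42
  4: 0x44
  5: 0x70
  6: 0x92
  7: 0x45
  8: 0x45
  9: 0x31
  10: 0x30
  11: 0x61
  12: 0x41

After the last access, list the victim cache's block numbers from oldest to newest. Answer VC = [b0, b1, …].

VC = [14, 18, 12]

0: 0x95 (blk 18, set 2) → MISS  vc=[]
1: 0x77 (blk 14, set 2) → MISS  vc=[18]
2: 0x33 (blk 6, set 2) → MISS  vc=[18, 14]
3: 0x42 (blk 8, set 0) → MISS  vc=[18, 14]
4: 0x44 (blk 8, set 0) → L1-HIT  vc=[18, 14]
5: 0x70 (blk 14, set 2) → VC-HIT  vc=[18, 6]
6: 0x92 (blk 18, set 2) → VC-HIT  vc=[14, 6]
7: 0x45 (blk 8, set 0) → L1-HIT  vc=[14, 6]
8: 0x45 (blk 8, set 0) → L1-HIT  vc=[14, 6]
9: 0x31 (blk 6, set 2) → VC-HIT  vc=[14, 18]
10: 0x30 (blk 6, set 2) → L1-HIT  vc=[14, 18]
11: 0x61 (blk 12, set 0) → MISS  vc=[14, 18, 8]
12: 0x41 (blk 8, set 0) → VC-HIT  vc=[14, 18, 12]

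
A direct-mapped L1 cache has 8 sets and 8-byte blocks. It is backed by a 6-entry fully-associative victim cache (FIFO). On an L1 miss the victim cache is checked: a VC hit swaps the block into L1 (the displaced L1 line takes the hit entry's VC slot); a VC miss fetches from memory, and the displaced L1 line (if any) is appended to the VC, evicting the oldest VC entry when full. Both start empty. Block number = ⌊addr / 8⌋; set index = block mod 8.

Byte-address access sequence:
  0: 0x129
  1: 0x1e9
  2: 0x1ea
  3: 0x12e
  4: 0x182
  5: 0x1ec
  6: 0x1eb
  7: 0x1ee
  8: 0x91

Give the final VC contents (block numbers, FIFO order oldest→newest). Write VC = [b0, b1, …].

0: 0x129 (blk 37, set 5) → MISS  vc=[]
1: 0x1e9 (blk 61, set 5) → MISS  vc=[37]
2: 0x1ea (blk 61, set 5) → L1-HIT  vc=[37]
3: 0x12e (blk 37, set 5) → VC-HIT  vc=[61]
4: 0x182 (blk 48, set 0) → MISS  vc=[61]
5: 0x1ec (blk 61, set 5) → VC-HIT  vc=[37]
6: 0x1eb (blk 61, set 5) → L1-HIT  vc=[37]
7: 0x1ee (blk 61, set 5) → L1-HIT  vc=[37]
8: 0x91 (blk 18, set 2) → MISS  vc=[37]

VC = [37]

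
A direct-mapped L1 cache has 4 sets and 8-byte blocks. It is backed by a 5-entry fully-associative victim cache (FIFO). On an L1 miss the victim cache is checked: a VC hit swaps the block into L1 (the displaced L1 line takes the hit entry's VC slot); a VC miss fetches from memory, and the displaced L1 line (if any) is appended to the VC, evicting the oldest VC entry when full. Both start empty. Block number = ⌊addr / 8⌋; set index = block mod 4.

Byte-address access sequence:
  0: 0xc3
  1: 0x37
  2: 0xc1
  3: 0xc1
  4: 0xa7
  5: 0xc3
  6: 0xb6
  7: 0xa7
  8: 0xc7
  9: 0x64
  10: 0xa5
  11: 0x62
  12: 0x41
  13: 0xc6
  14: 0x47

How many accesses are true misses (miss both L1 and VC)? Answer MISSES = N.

MISSES = 6

0: 0xc3 (blk 24, set 0) → MISS  vc=[]
1: 0x37 (blk 6, set 2) → MISS  vc=[]
2: 0xc1 (blk 24, set 0) → L1-HIT  vc=[]
3: 0xc1 (blk 24, set 0) → L1-HIT  vc=[]
4: 0xa7 (blk 20, set 0) → MISS  vc=[24]
5: 0xc3 (blk 24, set 0) → VC-HIT  vc=[20]
6: 0xb6 (blk 22, set 2) → MISS  vc=[20, 6]
7: 0xa7 (blk 20, set 0) → VC-HIT  vc=[24, 6]
8: 0xc7 (blk 24, set 0) → VC-HIT  vc=[20, 6]
9: 0x64 (blk 12, set 0) → MISS  vc=[20, 6, 24]
10: 0xa5 (blk 20, set 0) → VC-HIT  vc=[12, 6, 24]
11: 0x62 (blk 12, set 0) → VC-HIT  vc=[20, 6, 24]
12: 0x41 (blk 8, set 0) → MISS  vc=[20, 6, 24, 12]
13: 0xc6 (blk 24, set 0) → VC-HIT  vc=[20, 6, 8, 12]
14: 0x47 (blk 8, set 0) → VC-HIT  vc=[20, 6, 24, 12]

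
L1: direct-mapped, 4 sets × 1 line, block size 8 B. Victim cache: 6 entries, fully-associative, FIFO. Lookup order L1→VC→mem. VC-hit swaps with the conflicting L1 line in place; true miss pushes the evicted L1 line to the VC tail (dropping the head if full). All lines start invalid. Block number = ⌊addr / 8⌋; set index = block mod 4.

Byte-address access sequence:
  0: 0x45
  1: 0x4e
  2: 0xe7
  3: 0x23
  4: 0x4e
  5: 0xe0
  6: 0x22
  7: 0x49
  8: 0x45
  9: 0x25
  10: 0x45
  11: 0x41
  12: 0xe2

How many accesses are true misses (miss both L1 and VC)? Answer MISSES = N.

#0 0x45→b8/s0 MISS; vc=[]
#1 0x4e→b9/s1 MISS; vc=[]
#2 0xe7→b28/s0 MISS; vc=[8]
#3 0x23→b4/s0 MISS; vc=[8,28]
#4 0x4e→b9/s1 L1-HIT; vc=[8,28]
#5 0xe0→b28/s0 VC-HIT; vc=[8,4]
#6 0x22→b4/s0 VC-HIT; vc=[8,28]
#7 0x49→b9/s1 L1-HIT; vc=[8,28]
#8 0x45→b8/s0 VC-HIT; vc=[4,28]
#9 0x25→b4/s0 VC-HIT; vc=[8,28]
#10 0x45→b8/s0 VC-HIT; vc=[4,28]
#11 0x41→b8/s0 L1-HIT; vc=[4,28]
#12 0xe2→b28/s0 VC-HIT; vc=[4,8]

MISSES = 4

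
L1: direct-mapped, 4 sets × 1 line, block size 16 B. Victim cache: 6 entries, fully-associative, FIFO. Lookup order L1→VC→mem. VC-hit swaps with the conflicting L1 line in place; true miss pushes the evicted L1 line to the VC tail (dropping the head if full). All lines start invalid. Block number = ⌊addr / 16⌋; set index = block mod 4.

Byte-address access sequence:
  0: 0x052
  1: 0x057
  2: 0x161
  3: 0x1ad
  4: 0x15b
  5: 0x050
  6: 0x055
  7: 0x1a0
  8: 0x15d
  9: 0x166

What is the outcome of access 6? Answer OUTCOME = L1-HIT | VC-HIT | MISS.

OUTCOME = L1-HIT

0: 0x52 (blk 5, set 1) → MISS  vc=[]
1: 0x57 (blk 5, set 1) → L1-HIT  vc=[]
2: 0x161 (blk 22, set 2) → MISS  vc=[]
3: 0x1ad (blk 26, set 2) → MISS  vc=[22]
4: 0x15b (blk 21, set 1) → MISS  vc=[22, 5]
5: 0x50 (blk 5, set 1) → VC-HIT  vc=[22, 21]
6: 0x55 (blk 5, set 1) → L1-HIT  vc=[22, 21]
7: 0x1a0 (blk 26, set 2) → L1-HIT  vc=[22, 21]
8: 0x15d (blk 21, set 1) → VC-HIT  vc=[22, 5]
9: 0x166 (blk 22, set 2) → VC-HIT  vc=[26, 5]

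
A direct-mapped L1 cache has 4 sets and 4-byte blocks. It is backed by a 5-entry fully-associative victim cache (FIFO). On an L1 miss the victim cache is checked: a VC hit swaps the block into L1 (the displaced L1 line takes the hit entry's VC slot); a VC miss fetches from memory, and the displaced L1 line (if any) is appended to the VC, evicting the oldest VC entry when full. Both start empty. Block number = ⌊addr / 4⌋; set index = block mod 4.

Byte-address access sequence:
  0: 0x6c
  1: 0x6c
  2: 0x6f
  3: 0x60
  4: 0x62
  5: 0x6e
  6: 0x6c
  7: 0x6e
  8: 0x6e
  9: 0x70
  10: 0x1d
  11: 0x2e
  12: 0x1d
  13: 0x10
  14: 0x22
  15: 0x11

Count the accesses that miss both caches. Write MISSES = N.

0: 0x6c (blk 27, set 3) → MISS  vc=[]
1: 0x6c (blk 27, set 3) → L1-HIT  vc=[]
2: 0x6f (blk 27, set 3) → L1-HIT  vc=[]
3: 0x60 (blk 24, set 0) → MISS  vc=[]
4: 0x62 (blk 24, set 0) → L1-HIT  vc=[]
5: 0x6e (blk 27, set 3) → L1-HIT  vc=[]
6: 0x6c (blk 27, set 3) → L1-HIT  vc=[]
7: 0x6e (blk 27, set 3) → L1-HIT  vc=[]
8: 0x6e (blk 27, set 3) → L1-HIT  vc=[]
9: 0x70 (blk 28, set 0) → MISS  vc=[24]
10: 0x1d (blk 7, set 3) → MISS  vc=[24, 27]
11: 0x2e (blk 11, set 3) → MISS  vc=[24, 27, 7]
12: 0x1d (blk 7, set 3) → VC-HIT  vc=[24, 27, 11]
13: 0x10 (blk 4, set 0) → MISS  vc=[24, 27, 11, 28]
14: 0x22 (blk 8, set 0) → MISS  vc=[24, 27, 11, 28, 4]
15: 0x11 (blk 4, set 0) → VC-HIT  vc=[24, 27, 11, 28, 8]

MISSES = 7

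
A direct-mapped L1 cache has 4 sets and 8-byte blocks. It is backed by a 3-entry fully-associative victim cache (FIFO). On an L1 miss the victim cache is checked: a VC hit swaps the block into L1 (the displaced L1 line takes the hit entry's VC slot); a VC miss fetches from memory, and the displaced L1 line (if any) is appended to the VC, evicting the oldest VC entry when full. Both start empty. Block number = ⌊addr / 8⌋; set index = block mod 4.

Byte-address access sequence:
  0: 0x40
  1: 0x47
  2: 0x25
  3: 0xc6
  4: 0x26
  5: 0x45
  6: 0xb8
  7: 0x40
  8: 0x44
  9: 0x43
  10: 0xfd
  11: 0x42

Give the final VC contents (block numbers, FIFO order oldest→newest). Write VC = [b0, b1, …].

#0 0x40→b8/s0 MISS; vc=[]
#1 0x47→b8/s0 L1-HIT; vc=[]
#2 0x25→b4/s0 MISS; vc=[8]
#3 0xc6→b24/s0 MISS; vc=[8,4]
#4 0x26→b4/s0 VC-HIT; vc=[8,24]
#5 0x45→b8/s0 VC-HIT; vc=[4,24]
#6 0xb8→b23/s3 MISS; vc=[4,24]
#7 0x40→b8/s0 L1-HIT; vc=[4,24]
#8 0x44→b8/s0 L1-HIT; vc=[4,24]
#9 0x43→b8/s0 L1-HIT; vc=[4,24]
#10 0xfd→b31/s3 MISS; vc=[4,24,23]
#11 0x42→b8/s0 L1-HIT; vc=[4,24,23]

VC = [4, 24, 23]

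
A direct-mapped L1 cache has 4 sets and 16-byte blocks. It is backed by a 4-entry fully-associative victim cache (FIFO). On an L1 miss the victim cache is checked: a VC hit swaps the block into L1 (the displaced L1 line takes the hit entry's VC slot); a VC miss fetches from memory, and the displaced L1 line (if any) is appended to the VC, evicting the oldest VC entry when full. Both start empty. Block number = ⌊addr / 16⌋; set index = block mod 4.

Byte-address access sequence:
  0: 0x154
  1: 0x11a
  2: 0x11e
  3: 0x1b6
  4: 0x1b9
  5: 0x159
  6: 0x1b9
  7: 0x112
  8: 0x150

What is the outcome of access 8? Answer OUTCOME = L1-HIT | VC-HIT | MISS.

OUTCOME = VC-HIT

  [0] addr=0x154 blk=21 s=1: MISS | VC []
  [1] addr=0x11a blk=17 s=1: MISS | VC [21]
  [2] addr=0x11e blk=17 s=1: L1-HIT | VC [21]
  [3] addr=0x1b6 blk=27 s=3: MISS | VC [21]
  [4] addr=0x1b9 blk=27 s=3: L1-HIT | VC [21]
  [5] addr=0x159 blk=21 s=1: VC-HIT | VC [17]
  [6] addr=0x1b9 blk=27 s=3: L1-HIT | VC [17]
  [7] addr=0x112 blk=17 s=1: VC-HIT | VC [21]
  [8] addr=0x150 blk=21 s=1: VC-HIT | VC [17]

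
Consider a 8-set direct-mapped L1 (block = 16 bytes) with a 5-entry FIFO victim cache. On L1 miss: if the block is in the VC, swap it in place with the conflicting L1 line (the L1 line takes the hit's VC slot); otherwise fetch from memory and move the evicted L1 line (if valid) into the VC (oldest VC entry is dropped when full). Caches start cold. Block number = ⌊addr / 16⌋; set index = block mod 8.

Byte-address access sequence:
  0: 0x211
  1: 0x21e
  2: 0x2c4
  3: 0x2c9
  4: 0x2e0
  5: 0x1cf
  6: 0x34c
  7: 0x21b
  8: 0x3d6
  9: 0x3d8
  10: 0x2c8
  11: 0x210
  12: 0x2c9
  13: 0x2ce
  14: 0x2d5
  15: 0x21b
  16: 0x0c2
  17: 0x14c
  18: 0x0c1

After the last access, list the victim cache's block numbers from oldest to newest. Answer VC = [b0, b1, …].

#0 0x211→b33/s1 MISS; vc=[]
#1 0x21e→b33/s1 L1-HIT; vc=[]
#2 0x2c4→b44/s4 MISS; vc=[]
#3 0x2c9→b44/s4 L1-HIT; vc=[]
#4 0x2e0→b46/s6 MISS; vc=[]
#5 0x1cf→b28/s4 MISS; vc=[44]
#6 0x34c→b52/s4 MISS; vc=[44,28]
#7 0x21b→b33/s1 L1-HIT; vc=[44,28]
#8 0x3d6→b61/s5 MISS; vc=[44,28]
#9 0x3d8→b61/s5 L1-HIT; vc=[44,28]
#10 0x2c8→b44/s4 VC-HIT; vc=[52,28]
#11 0x210→b33/s1 L1-HIT; vc=[52,28]
#12 0x2c9→b44/s4 L1-HIT; vc=[52,28]
#13 0x2ce→b44/s4 L1-HIT; vc=[52,28]
#14 0x2d5→b45/s5 MISS; vc=[52,28,61]
#15 0x21b→b33/s1 L1-HIT; vc=[52,28,61]
#16 0xc2→b12/s4 MISS; vc=[52,28,61,44]
#17 0x14c→b20/s4 MISS; vc=[52,28,61,44,12]
#18 0xc1→b12/s4 VC-HIT; vc=[52,28,61,44,20]

VC = [52, 28, 61, 44, 20]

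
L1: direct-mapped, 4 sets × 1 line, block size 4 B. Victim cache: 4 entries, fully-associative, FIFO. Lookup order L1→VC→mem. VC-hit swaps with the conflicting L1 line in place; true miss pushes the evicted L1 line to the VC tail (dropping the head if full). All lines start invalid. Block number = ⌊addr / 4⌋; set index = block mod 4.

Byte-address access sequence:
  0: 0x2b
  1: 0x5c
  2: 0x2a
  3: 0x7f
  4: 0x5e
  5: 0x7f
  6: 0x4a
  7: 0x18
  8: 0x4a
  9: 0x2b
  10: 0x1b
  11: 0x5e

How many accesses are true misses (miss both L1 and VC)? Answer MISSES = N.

0: 0x2b (blk 10, set 2) → MISS  vc=[]
1: 0x5c (blk 23, set 3) → MISS  vc=[]
2: 0x2a (blk 10, set 2) → L1-HIT  vc=[]
3: 0x7f (blk 31, set 3) → MISS  vc=[23]
4: 0x5e (blk 23, set 3) → VC-HIT  vc=[31]
5: 0x7f (blk 31, set 3) → VC-HIT  vc=[23]
6: 0x4a (blk 18, set 2) → MISS  vc=[23, 10]
7: 0x18 (blk 6, set 2) → MISS  vc=[23, 10, 18]
8: 0x4a (blk 18, set 2) → VC-HIT  vc=[23, 10, 6]
9: 0x2b (blk 10, set 2) → VC-HIT  vc=[23, 18, 6]
10: 0x1b (blk 6, set 2) → VC-HIT  vc=[23, 18, 10]
11: 0x5e (blk 23, set 3) → VC-HIT  vc=[31, 18, 10]

MISSES = 5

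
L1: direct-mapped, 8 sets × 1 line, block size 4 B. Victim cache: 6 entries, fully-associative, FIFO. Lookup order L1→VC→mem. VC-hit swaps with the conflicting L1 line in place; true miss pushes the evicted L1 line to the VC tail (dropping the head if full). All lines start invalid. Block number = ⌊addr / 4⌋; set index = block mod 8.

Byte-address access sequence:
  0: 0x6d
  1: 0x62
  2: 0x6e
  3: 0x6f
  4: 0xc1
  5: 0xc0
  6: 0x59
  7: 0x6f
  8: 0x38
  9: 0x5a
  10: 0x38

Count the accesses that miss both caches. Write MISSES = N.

0: 0x6d (blk 27, set 3) → MISS  vc=[]
1: 0x62 (blk 24, set 0) → MISS  vc=[]
2: 0x6e (blk 27, set 3) → L1-HIT  vc=[]
3: 0x6f (blk 27, set 3) → L1-HIT  vc=[]
4: 0xc1 (blk 48, set 0) → MISS  vc=[24]
5: 0xc0 (blk 48, set 0) → L1-HIT  vc=[24]
6: 0x59 (blk 22, set 6) → MISS  vc=[24]
7: 0x6f (blk 27, set 3) → L1-HIT  vc=[24]
8: 0x38 (blk 14, set 6) → MISS  vc=[24, 22]
9: 0x5a (blk 22, set 6) → VC-HIT  vc=[24, 14]
10: 0x38 (blk 14, set 6) → VC-HIT  vc=[24, 22]

MISSES = 5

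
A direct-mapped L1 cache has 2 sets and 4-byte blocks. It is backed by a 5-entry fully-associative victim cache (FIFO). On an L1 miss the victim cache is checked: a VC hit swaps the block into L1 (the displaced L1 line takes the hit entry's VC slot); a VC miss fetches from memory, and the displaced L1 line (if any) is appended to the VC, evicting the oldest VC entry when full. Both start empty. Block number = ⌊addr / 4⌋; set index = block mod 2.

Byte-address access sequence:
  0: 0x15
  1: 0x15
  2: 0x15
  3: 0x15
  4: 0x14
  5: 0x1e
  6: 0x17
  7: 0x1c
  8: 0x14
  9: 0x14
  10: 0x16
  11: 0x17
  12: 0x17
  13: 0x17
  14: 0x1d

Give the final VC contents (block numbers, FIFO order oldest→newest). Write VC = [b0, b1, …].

#0 0x15→b5/s1 MISS; vc=[]
#1 0x15→b5/s1 L1-HIT; vc=[]
#2 0x15→b5/s1 L1-HIT; vc=[]
#3 0x15→b5/s1 L1-HIT; vc=[]
#4 0x14→b5/s1 L1-HIT; vc=[]
#5 0x1e→b7/s1 MISS; vc=[5]
#6 0x17→b5/s1 VC-HIT; vc=[7]
#7 0x1c→b7/s1 VC-HIT; vc=[5]
#8 0x14→b5/s1 VC-HIT; vc=[7]
#9 0x14→b5/s1 L1-HIT; vc=[7]
#10 0x16→b5/s1 L1-HIT; vc=[7]
#11 0x17→b5/s1 L1-HIT; vc=[7]
#12 0x17→b5/s1 L1-HIT; vc=[7]
#13 0x17→b5/s1 L1-HIT; vc=[7]
#14 0x1d→b7/s1 VC-HIT; vc=[5]

VC = [5]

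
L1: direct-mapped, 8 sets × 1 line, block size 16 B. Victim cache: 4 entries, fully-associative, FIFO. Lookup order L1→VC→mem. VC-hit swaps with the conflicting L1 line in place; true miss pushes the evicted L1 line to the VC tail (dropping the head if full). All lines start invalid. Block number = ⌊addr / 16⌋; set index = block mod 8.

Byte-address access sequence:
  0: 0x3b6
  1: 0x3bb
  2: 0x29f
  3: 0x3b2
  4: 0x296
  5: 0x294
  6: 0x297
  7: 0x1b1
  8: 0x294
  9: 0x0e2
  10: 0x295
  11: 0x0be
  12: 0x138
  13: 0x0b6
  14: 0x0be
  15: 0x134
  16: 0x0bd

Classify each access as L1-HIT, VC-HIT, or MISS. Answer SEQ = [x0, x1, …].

SEQ = [MISS, L1-HIT, MISS, L1-HIT, L1-HIT, L1-HIT, L1-HIT, MISS, L1-HIT, MISS, L1-HIT, MISS, MISS, VC-HIT, L1-HIT, VC-HIT, VC-HIT]

0: 0x3b6 (blk 59, set 3) → MISS  vc=[]
1: 0x3bb (blk 59, set 3) → L1-HIT  vc=[]
2: 0x29f (blk 41, set 1) → MISS  vc=[]
3: 0x3b2 (blk 59, set 3) → L1-HIT  vc=[]
4: 0x296 (blk 41, set 1) → L1-HIT  vc=[]
5: 0x294 (blk 41, set 1) → L1-HIT  vc=[]
6: 0x297 (blk 41, set 1) → L1-HIT  vc=[]
7: 0x1b1 (blk 27, set 3) → MISS  vc=[59]
8: 0x294 (blk 41, set 1) → L1-HIT  vc=[59]
9: 0xe2 (blk 14, set 6) → MISS  vc=[59]
10: 0x295 (blk 41, set 1) → L1-HIT  vc=[59]
11: 0xbe (blk 11, set 3) → MISS  vc=[59, 27]
12: 0x138 (blk 19, set 3) → MISS  vc=[59, 27, 11]
13: 0xb6 (blk 11, set 3) → VC-HIT  vc=[59, 27, 19]
14: 0xbe (blk 11, set 3) → L1-HIT  vc=[59, 27, 19]
15: 0x134 (blk 19, set 3) → VC-HIT  vc=[59, 27, 11]
16: 0xbd (blk 11, set 3) → VC-HIT  vc=[59, 27, 19]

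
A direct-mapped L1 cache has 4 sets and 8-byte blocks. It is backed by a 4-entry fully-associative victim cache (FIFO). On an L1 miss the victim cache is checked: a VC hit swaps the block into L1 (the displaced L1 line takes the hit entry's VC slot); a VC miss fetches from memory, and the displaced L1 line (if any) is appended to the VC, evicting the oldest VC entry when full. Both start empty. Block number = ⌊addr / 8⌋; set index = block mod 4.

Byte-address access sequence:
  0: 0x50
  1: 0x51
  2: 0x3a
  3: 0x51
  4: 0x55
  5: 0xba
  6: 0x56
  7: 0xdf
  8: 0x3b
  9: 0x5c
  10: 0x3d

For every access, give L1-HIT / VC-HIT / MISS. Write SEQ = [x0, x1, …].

SEQ = [MISS, L1-HIT, MISS, L1-HIT, L1-HIT, MISS, L1-HIT, MISS, VC-HIT, MISS, VC-HIT]

0: 0x50 (blk 10, set 2) → MISS  vc=[]
1: 0x51 (blk 10, set 2) → L1-HIT  vc=[]
2: 0x3a (blk 7, set 3) → MISS  vc=[]
3: 0x51 (blk 10, set 2) → L1-HIT  vc=[]
4: 0x55 (blk 10, set 2) → L1-HIT  vc=[]
5: 0xba (blk 23, set 3) → MISS  vc=[7]
6: 0x56 (blk 10, set 2) → L1-HIT  vc=[7]
7: 0xdf (blk 27, set 3) → MISS  vc=[7, 23]
8: 0x3b (blk 7, set 3) → VC-HIT  vc=[27, 23]
9: 0x5c (blk 11, set 3) → MISS  vc=[27, 23, 7]
10: 0x3d (blk 7, set 3) → VC-HIT  vc=[27, 23, 11]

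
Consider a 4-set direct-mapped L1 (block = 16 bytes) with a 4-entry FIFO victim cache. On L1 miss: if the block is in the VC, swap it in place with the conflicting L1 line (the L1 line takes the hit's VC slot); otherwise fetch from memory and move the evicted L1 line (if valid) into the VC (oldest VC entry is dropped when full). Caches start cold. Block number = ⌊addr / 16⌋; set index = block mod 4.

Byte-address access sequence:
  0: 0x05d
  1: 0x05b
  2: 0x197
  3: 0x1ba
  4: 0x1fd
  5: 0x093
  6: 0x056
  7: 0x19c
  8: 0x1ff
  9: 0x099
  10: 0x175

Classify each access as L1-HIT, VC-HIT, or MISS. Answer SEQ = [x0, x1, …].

SEQ = [MISS, L1-HIT, MISS, MISS, MISS, MISS, VC-HIT, VC-HIT, L1-HIT, VC-HIT, MISS]

#0 0x5d→b5/s1 MISS; vc=[]
#1 0x5b→b5/s1 L1-HIT; vc=[]
#2 0x197→b25/s1 MISS; vc=[5]
#3 0x1ba→b27/s3 MISS; vc=[5]
#4 0x1fd→b31/s3 MISS; vc=[5,27]
#5 0x93→b9/s1 MISS; vc=[5,27,25]
#6 0x56→b5/s1 VC-HIT; vc=[9,27,25]
#7 0x19c→b25/s1 VC-HIT; vc=[9,27,5]
#8 0x1ff→b31/s3 L1-HIT; vc=[9,27,5]
#9 0x99→b9/s1 VC-HIT; vc=[25,27,5]
#10 0x175→b23/s3 MISS; vc=[25,27,5,31]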